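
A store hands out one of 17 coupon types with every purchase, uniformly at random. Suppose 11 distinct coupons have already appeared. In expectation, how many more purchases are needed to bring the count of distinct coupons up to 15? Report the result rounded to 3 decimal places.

The wait to go from k to k+1 distinct coupons is geometric with mean 17/(17-k).
Sum over k = 11,...,14: E = 17/6 + 17/5 + 17/4 + 17/3 = 16.1500.

16.150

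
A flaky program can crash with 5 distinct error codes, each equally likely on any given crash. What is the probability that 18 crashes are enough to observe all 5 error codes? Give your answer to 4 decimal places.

0.9109

Let A_i be the event that error code i is missing after 18 crashes. By inclusion–exclusion on the A_i,
P(all seen) = Σ_{j=0}^{5} (-1)^j C(5,j)((5-j)/5)^18
= 1.00000 - 0.09007 + 0.00102 - 0.00000 + 0.00000 - 0.00000
= 0.91094.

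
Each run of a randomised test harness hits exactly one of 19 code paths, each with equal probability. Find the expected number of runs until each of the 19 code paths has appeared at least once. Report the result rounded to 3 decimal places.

The wait to go from k to k+1 distinct code paths is geometric with mean 19/(19-k).
E[T] = 19/19 + 19/18 + 19/17 + ... + 19/2 + 19/1 = 19·H_{19}.
H_{19} = 3.5477, so E[T] = 67.4071.

67.407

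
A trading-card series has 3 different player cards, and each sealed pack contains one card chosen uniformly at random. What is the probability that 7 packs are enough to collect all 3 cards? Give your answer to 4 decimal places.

0.8258

Let A_i be the event that card i is missing after 7 packs. By inclusion–exclusion on the A_i,
P(all seen) = Σ_{j=0}^{3} (-1)^j C(3,j)((3-j)/3)^7
= 1.00000 - 0.17558 + 0.00137 - 0.00000
= 0.82579.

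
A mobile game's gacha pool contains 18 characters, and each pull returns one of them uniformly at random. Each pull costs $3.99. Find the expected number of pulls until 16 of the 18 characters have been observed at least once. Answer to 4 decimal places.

Going from k to k+1 distinct takes a geometric number of pulls with mean 18/(18-k).
Sum over k = 0,...,15: E = 18/18 + 18/17 + 18/16 + ... + 18/4 + 18/3 = 35.91195.

35.9119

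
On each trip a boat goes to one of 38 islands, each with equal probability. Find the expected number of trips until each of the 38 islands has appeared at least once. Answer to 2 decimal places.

The wait to go from k to k+1 distinct islands is geometric with mean 38/(38-k).
E[T] = 38/38 + 38/37 + 38/36 + ... + 38/2 + 38/1 = 38·H_{38}.
H_{38} = 4.228, so E[T] = 160.660.

160.66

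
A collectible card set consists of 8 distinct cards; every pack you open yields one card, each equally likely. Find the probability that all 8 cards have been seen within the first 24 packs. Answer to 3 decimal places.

By inclusion–exclusion over which cards are missing,
P(all seen) = Σ_{j=0}^{8} (-1)^j C(8,j)((8-j)/8)^24
= 1.0000 - 0.3246 + 0.0281 - 0.0007 + 0.0000 - 0.0000 + 0.0000 - 0.0000 + 0.0000
= 0.7028.

0.703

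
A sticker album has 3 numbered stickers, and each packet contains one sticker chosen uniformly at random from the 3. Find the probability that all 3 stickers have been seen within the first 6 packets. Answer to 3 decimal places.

0.741

Let A_i be the event that sticker i is missing after 6 packets. By inclusion–exclusion on the A_i,
P(all seen) = Σ_{j=0}^{3} (-1)^j C(3,j)((3-j)/3)^6
= 1.0000 - 0.2634 + 0.0041 - 0.0000
= 0.7407.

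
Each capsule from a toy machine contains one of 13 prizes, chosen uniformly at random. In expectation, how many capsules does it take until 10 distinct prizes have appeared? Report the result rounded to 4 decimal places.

17.5084

With k distinct prizes already seen, the next new one arrives after an expected 13/(13-k) capsules.
Sum over k = 0,...,9: E = 13/13 + 13/12 + 13/11 + ... + 13/5 + 13/4 = 17.50841.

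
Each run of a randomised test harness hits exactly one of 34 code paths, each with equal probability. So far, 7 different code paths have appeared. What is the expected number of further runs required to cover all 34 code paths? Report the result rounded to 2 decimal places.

With k distinct code paths already seen, the next new one takes an expected 34/(34-k) runs.
Sum over k = 7,...,33: E = 34/27 + 34/26 + 34/25 + ... + 34/2 + 34/1 = 132.310.

132.31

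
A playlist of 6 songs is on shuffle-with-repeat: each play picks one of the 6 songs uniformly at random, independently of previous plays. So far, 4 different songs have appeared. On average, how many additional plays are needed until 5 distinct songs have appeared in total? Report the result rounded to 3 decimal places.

With k distinct songs already seen, the next new one takes an expected 6/(6-k) plays.
Only the k = 4 term is needed: E = 6/2 = 3.0000.

3.000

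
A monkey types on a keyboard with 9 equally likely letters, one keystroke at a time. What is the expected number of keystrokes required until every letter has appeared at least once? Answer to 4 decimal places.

25.4607

After k distinct letters have appeared, the next keystroke gives a new one with probability (9-k)/9, so the expected wait for the (k+1)-th is 9/(9-k).
E[T] = 9/9 + 9/8 + 9/7 + ... + 9/2 + 9/1 = 9·H_{9}.
H_{9} = 2.82897, so E[T] = 25.46071.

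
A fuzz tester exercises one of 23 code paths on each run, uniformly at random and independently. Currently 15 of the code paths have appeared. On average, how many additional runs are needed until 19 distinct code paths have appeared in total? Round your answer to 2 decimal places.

With k distinct code paths already seen, the next new one takes an expected 23/(23-k) runs.
Sum over k = 15,...,18: E = 23/8 + 23/7 + 23/6 + 23/5 = 14.594.

14.59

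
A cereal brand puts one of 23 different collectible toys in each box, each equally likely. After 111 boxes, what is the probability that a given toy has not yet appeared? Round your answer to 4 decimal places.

Each box misses the fixed toy with probability (23-1)/23 = 22/23, independently.
P(still missing after 111) = (22/23)^111 = 0.00720.

0.0072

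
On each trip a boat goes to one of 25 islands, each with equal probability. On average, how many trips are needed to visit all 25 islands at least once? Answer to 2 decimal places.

95.40

The wait to go from k to k+1 distinct islands is geometric with mean 25/(25-k).
E[T] = 25/25 + 25/24 + 25/23 + ... + 25/2 + 25/1 = 25·H_{25}.
H_{25} = 3.816, so E[T] = 95.399.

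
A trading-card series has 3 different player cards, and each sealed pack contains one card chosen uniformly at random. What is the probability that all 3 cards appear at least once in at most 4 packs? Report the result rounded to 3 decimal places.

0.444

Let A_i be the event that card i is missing after 4 packs. By inclusion–exclusion on the A_i,
P(all seen) = Σ_{j=0}^{3} (-1)^j C(3,j)((3-j)/3)^4
= 1.0000 - 0.5926 + 0.0370 - 0.0000
= 0.4444.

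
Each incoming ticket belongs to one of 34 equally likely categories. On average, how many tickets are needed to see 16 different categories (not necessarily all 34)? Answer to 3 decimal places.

With k distinct categories already seen, the next new one arrives after an expected 34/(34-k) tickets.
Sum over k = 0,...,15: E = 34/34 + 34/33 + 34/32 + ... + 34/20 + 34/19 = 21.1855.

21.185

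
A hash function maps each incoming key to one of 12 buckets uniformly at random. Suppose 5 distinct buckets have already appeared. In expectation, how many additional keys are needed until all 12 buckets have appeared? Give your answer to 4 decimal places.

31.1143

The wait to go from k to k+1 distinct buckets is geometric with mean 12/(12-k).
Sum over k = 5,...,11: E = 12/7 + 12/6 + 12/5 + ... + 12/2 + 12/1 = 31.11429.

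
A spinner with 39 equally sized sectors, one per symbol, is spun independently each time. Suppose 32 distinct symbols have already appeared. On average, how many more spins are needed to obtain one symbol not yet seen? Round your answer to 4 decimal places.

The number of spins until the next new symbol is geometric with success probability 7/39, so its mean is 39/7.
E = 39/7 = 5.57143.

5.5714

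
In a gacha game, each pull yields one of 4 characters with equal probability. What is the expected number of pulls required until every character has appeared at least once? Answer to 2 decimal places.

After k distinct characters have appeared, the next pull gives a new one with probability (4-k)/4, so the expected wait for the (k+1)-th is 4/(4-k).
E[T] = 4/4 + 4/3 + 4/2 + 4/1 = 4·H_{4}.
H_{4} = 2.083, so E[T] = 8.333.

8.33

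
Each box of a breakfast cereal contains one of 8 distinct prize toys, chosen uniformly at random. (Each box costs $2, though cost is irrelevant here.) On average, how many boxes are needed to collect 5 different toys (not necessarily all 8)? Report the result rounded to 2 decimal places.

7.08

With k distinct toys already seen, the next new one arrives after an expected 8/(8-k) boxes.
Sum over k = 0,...,4: E = 8/8 + 8/7 + 8/6 + 8/5 + 8/4 = 7.076.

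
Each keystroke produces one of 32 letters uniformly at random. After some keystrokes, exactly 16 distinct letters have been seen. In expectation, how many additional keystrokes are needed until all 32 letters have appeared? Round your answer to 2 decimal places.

108.18

From k distinct to k+1 distinct takes on average 32/(32-k) keystrokes.
Sum over k = 16,...,31: E = 32/16 + 32/15 + 32/14 + ... + 32/2 + 32/1 = 108.183.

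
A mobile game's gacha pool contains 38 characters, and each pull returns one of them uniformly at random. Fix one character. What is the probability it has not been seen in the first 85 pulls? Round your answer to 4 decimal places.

0.1036

Each pull misses the fixed character with probability (38-1)/38 = 37/38, independently.
P(still missing after 85) = (37/38)^85 = 0.10364.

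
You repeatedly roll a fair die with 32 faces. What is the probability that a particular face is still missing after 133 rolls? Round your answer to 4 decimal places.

0.0147

On each roll the fixed face fails to appear with probability 31/32.
P(still missing after 133) = (31/32)^133 = 0.01466.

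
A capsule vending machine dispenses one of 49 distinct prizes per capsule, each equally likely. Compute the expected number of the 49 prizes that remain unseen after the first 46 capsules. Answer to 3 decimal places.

For each prize, P(unseen after 46) = (48/49)^46 = 0.3873.
By linearity of expectation, E[unseen] = 49·(48/49)^46 = 18.9790.

18.979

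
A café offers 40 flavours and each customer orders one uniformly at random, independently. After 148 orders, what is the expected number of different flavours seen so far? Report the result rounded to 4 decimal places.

For each flavour, P(seen in 148 orders) = 1 - (39/40)^148 = 0.97641.
By linearity of expectation, E[distinct seen] = 40·(1 - (39/40)^148) = 39.05650.

39.0565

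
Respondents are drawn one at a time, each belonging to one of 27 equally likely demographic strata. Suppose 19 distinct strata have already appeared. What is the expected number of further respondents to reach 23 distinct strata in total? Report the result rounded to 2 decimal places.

From k distinct to k+1 distinct takes on average 27/(27-k) respondents.
Sum over k = 19,...,22: E = 27/8 + 27/7 + 27/6 + 27/5 = 17.132.

17.13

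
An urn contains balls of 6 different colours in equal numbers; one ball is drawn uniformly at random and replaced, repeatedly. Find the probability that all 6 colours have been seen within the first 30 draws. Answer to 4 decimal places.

0.9748

By inclusion–exclusion over which colours are missing,
P(all seen) = Σ_{j=0}^{6} (-1)^j C(6,j)((6-j)/6)^30
= 1.00000 - 0.02528 + 0.00008 - 0.00000 + 0.00000 - 0.00000 + 0.00000
= 0.97480.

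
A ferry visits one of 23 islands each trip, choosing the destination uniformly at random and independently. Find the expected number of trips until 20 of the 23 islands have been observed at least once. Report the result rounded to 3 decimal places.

43.722

Going from k to k+1 distinct takes a geometric number of trips with mean 23/(23-k).
Sum over k = 0,...,19: E = 23/23 + 23/22 + 23/21 + ... + 23/5 + 23/4 = 43.7220.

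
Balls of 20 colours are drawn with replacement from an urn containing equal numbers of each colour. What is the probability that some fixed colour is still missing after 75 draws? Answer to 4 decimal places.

Each draw misses the fixed colour with probability (20-1)/20 = 19/20, independently.
P(still missing after 75) = (19/20)^75 = 0.02134.

0.0213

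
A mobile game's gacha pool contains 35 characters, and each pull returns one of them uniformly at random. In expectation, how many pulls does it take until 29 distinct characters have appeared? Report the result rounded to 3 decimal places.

With k distinct characters already seen, the next new one arrives after an expected 35/(35-k) pulls.
Sum over k = 0,...,28: E = 35/35 + 35/34 + 35/33 + ... + 35/8 + 35/7 = 59.3873.

59.387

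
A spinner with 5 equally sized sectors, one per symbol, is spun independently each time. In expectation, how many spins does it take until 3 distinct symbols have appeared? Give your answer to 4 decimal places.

With k distinct symbols already seen, the next new one arrives after an expected 5/(5-k) spins.
Sum over k = 0,...,2: E = 5/5 + 5/4 + 5/3 = 3.91667.

3.9167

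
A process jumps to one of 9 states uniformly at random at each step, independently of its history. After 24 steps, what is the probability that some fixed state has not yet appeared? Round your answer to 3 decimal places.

0.059

On each step the fixed state fails to appear with probability 8/9.
P(still missing after 24) = (8/9)^24 = 0.0592.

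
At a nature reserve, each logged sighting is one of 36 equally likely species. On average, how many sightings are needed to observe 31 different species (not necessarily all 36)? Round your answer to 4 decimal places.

68.0841

Going from k to k+1 distinct takes a geometric number of sightings with mean 36/(36-k).
Sum over k = 0,...,30: E = 36/36 + 36/35 + 36/34 + ... + 36/7 + 36/6 = 68.08413.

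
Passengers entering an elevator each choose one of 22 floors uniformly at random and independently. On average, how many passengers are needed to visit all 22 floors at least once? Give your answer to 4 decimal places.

Split into phases: going from k distinct to k+1 distinct takes on average 22/(22-k) passengers.
E[T] = 22/22 + 22/21 + 22/20 + ... + 22/2 + 22/1 = 22·H_{22}.
H_{22} = 3.69081, so E[T] = 81.19789.

81.1979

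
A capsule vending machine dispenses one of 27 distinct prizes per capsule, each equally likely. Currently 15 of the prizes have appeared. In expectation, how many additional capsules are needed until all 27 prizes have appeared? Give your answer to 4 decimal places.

83.7867

The wait to go from k to k+1 distinct prizes is geometric with mean 27/(27-k).
Sum over k = 15,...,26: E = 27/12 + 27/11 + 27/10 + ... + 27/2 + 27/1 = 83.78669.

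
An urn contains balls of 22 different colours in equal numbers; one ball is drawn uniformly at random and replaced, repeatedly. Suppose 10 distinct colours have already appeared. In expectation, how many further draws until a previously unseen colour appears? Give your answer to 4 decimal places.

The number of draws until the next new colour is geometric with success probability 12/22, so its mean is 22/12.
E = 22/12 = 1.83333.

1.8333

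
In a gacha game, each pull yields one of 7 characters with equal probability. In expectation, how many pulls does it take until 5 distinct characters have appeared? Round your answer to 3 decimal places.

7.650

Going from k to k+1 distinct takes a geometric number of pulls with mean 7/(7-k).
Sum over k = 0,...,4: E = 7/7 + 7/6 + 7/5 + 7/4 + 7/3 = 7.6500.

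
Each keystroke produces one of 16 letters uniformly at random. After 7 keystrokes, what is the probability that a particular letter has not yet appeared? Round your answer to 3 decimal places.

0.637

On each keystroke the fixed letter fails to appear with probability 15/16.
P(still missing after 7) = (15/16)^7 = 0.6365.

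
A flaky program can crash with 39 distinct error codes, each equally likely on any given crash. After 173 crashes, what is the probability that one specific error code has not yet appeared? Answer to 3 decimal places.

0.011

On each crash the fixed error code fails to appear with probability 38/39.
P(still missing after 173) = (38/39)^173 = 0.0112.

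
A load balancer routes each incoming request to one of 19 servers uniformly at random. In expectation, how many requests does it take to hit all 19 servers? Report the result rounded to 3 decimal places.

The wait to go from k to k+1 distinct servers is geometric with mean 19/(19-k).
E[T] = 19/19 + 19/18 + 19/17 + ... + 19/2 + 19/1 = 19·H_{19}.
H_{19} = 3.5477, so E[T] = 67.4071.

67.407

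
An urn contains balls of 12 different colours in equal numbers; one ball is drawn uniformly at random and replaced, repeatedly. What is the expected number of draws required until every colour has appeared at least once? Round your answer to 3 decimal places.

The wait to go from k to k+1 distinct colours is geometric with mean 12/(12-k).
E[T] = 12/12 + 12/11 + 12/10 + ... + 12/2 + 12/1 = 12·H_{12}.
H_{12} = 3.1032, so E[T] = 37.2385.

37.239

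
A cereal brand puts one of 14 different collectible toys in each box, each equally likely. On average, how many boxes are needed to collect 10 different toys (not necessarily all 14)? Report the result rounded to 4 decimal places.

Going from k to k+1 distinct takes a geometric number of boxes with mean 14/(14-k).
Sum over k = 0,...,9: E = 14/14 + 14/13 + 14/12 + ... + 14/6 + 14/5 = 16.35521.

16.3552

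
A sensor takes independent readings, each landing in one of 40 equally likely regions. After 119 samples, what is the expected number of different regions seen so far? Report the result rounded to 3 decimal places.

38.034

For each region, P(seen in 119 samples) = 1 - (39/40)^119 = 0.9508.
By linearity of expectation, E[distinct seen] = 40·(1 - (39/40)^119) = 38.0339.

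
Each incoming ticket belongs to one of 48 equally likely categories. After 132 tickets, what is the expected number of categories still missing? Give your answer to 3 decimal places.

For each category, P(unseen after 132) = (47/48)^132 = 0.0621.
By linearity of expectation, E[unseen] = 48·(47/48)^132 = 2.9807.

2.981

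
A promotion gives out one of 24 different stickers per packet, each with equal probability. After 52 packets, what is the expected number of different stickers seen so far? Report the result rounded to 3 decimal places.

For each sticker, P(seen in 52 packets) = 1 - (23/24)^52 = 0.8906.
By linearity of expectation, E[distinct seen] = 24·(1 - (23/24)^52) = 21.3753.

21.375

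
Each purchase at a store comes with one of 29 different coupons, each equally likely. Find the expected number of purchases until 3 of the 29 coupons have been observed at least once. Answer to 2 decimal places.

With k distinct coupons already seen, the next new one arrives after an expected 29/(29-k) purchases.
Sum over k = 0,...,2: E = 29/29 + 29/28 + 29/27 = 3.110.

3.11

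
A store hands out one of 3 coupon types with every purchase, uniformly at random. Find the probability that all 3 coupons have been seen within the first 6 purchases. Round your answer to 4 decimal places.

Let A_i be the event that coupon i is missing after 6 purchases. By inclusion–exclusion on the A_i,
P(all seen) = Σ_{j=0}^{3} (-1)^j C(3,j)((3-j)/3)^6
= 1.00000 - 0.26337 + 0.00412 - 0.00000
= 0.74074.

0.7407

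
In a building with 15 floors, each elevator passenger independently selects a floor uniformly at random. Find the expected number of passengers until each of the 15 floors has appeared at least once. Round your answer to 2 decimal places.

Split into phases: going from k distinct to k+1 distinct takes on average 15/(15-k) passengers.
E[T] = 15/15 + 15/14 + 15/13 + ... + 15/2 + 15/1 = 15·H_{15}.
H_{15} = 3.318, so E[T] = 49.773.

49.77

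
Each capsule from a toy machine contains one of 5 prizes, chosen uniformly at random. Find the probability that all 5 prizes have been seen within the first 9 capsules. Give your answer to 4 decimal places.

0.4271

Let A_i be the event that prize i is missing after 9 capsules. By inclusion–exclusion on the A_i,
P(all seen) = Σ_{j=0}^{5} (-1)^j C(5,j)((5-j)/5)^9
= 1.00000 - 0.67109 + 0.10078 - 0.00262 + 0.00000 - 0.00000
= 0.42707.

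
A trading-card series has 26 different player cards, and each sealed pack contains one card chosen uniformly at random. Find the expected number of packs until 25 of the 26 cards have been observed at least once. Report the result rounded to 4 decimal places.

With k distinct cards already seen, the next new one arrives after an expected 26/(26-k) packs.
Sum over k = 0,...,24: E = 26/26 + 26/25 + 26/24 + ... + 26/3 + 26/2 = 74.21491.

74.2149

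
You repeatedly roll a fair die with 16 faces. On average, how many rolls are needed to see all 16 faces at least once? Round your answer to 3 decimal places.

54.092

After k distinct faces have appeared, the next roll gives a new one with probability (16-k)/16, so the expected wait for the (k+1)-th is 16/(16-k).
E[T] = 16/16 + 16/15 + 16/14 + ... + 16/2 + 16/1 = 16·H_{16}.
H_{16} = 3.3807, so E[T] = 54.0917.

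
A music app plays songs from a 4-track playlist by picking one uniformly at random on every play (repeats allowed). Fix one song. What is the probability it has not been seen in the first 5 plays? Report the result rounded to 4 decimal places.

0.2373

Each play misses the fixed song with probability (4-1)/4 = 3/4, independently.
P(still missing after 5) = (3/4)^5 = 0.23730.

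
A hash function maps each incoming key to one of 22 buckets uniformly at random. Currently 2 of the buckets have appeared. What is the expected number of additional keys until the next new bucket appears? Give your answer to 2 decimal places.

Each key yields a new bucket with probability (22-2)/22 = 20/22, so the wait is geometric with mean 22/20.
E = 22/20 = 1.100.

1.10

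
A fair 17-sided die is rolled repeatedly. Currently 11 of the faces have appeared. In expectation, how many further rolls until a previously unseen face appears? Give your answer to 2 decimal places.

The number of rolls until the next new face is geometric with success probability 6/17, so its mean is 17/6.
E = 17/6 = 2.833.

2.83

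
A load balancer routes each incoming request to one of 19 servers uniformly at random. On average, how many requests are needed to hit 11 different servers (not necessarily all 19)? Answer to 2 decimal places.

15.77

With k distinct servers already seen, the next new one arrives after an expected 19/(19-k) requests.
Sum over k = 0,...,10: E = 19/19 + 19/18 + 19/17 + ... + 19/10 + 19/9 = 15.768.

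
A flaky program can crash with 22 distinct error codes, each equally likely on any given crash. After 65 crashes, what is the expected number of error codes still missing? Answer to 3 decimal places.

1.070

For each error code, P(unseen after 65) = (21/22)^65 = 0.0486.
By linearity of expectation, E[unseen] = 22·(21/22)^65 = 1.0696.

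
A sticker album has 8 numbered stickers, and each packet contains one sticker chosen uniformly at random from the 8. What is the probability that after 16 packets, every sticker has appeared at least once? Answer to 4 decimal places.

By inclusion–exclusion over which stickers are missing,
P(all seen) = Σ_{j=0}^{8} (-1)^j C(8,j)((8-j)/8)^16
= 1.00000 - 0.94454 + 0.28063 - 0.03036 + 0.00107 - 0.00001 + 0.00000 - 0.00000 + 0.00000
= 0.30680.

0.3068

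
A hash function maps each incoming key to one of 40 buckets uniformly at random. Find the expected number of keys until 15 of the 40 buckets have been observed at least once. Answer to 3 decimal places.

18.503

With k distinct buckets already seen, the next new one arrives after an expected 40/(40-k) keys.
Sum over k = 0,...,14: E = 40/40 + 40/39 + 40/38 + ... + 40/27 + 40/26 = 18.5034.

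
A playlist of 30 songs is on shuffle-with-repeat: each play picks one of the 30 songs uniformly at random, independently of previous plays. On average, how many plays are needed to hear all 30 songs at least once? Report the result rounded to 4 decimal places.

After k distinct songs have appeared, the next play gives a new one with probability (30-k)/30, so the expected wait for the (k+1)-th is 30/(30-k).
E[T] = 30/30 + 30/29 + 30/28 + ... + 30/2 + 30/1 = 30·H_{30}.
H_{30} = 3.99499, so E[T] = 119.84961.

119.8496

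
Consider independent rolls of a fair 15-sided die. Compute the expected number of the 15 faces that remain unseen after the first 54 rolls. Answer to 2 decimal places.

For each face, P(unseen after 54) = (14/15)^54 = 0.024.
By linearity of expectation, E[unseen] = 15·(14/15)^54 = 0.361.

0.36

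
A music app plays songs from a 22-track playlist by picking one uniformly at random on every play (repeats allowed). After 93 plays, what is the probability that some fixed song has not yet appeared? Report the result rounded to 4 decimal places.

On each play the fixed song fails to appear with probability 21/22.
P(still missing after 93) = (21/22)^93 = 0.01322.

0.0132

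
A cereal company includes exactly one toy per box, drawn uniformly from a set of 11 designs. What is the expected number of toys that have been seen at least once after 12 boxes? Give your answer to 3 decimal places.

For each toy, P(seen in 12 boxes) = 1 - (10/11)^12 = 0.6814.
By linearity of expectation, E[distinct seen] = 11·(1 - (10/11)^12) = 7.4951.

7.495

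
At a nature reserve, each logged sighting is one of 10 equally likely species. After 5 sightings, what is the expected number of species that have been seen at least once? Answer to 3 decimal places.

For each species, P(seen in 5 sightings) = 1 - (9/10)^5 = 0.4095.
By linearity of expectation, E[distinct seen] = 10·(1 - (9/10)^5) = 4.0951.

4.095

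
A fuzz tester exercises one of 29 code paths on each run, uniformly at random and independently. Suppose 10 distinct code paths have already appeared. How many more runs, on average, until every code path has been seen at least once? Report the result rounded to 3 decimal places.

From k distinct to k+1 distinct takes on average 29/(29-k) runs.
Sum over k = 10,...,28: E = 29/19 + 29/18 + 29/17 + ... + 29/2 + 29/1 = 102.8845.

102.884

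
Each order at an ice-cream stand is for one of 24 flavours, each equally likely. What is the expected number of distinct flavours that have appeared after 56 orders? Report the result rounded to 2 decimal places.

For each flavour, P(seen in 56 orders) = 1 - (23/24)^56 = 0.908.
By linearity of expectation, E[distinct seen] = 24·(1 - (23/24)^56) = 21.786.

21.79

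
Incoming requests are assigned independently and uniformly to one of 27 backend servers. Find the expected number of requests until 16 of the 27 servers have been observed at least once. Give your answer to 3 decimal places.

23.533

Going from k to k+1 distinct takes a geometric number of requests with mean 27/(27-k).
Sum over k = 0,...,15: E = 27/27 + 27/26 + 27/25 + ... + 27/13 + 27/12 = 23.5326.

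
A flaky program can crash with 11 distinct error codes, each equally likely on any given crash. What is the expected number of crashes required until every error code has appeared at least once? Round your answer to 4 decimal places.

33.2187

The wait to go from k to k+1 distinct error codes is geometric with mean 11/(11-k).
E[T] = 11/11 + 11/10 + 11/9 + ... + 11/2 + 11/1 = 11·H_{11}.
H_{11} = 3.01988, so E[T] = 33.21865.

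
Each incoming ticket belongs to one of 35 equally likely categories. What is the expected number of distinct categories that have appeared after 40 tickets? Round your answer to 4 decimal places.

24.0225

For each category, P(seen in 40 tickets) = 1 - (34/35)^40 = 0.68636.
By linearity of expectation, E[distinct seen] = 35·(1 - (34/35)^40) = 24.02251.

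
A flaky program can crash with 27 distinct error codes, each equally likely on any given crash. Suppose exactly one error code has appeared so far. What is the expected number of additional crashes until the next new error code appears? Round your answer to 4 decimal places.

1.0385

Each crash yields a new error code with probability (27-1)/27 = 26/27, so the wait is geometric with mean 27/26.
E = 27/26 = 1.03846.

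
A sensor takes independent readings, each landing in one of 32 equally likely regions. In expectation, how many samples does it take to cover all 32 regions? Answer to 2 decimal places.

129.87

After k distinct regions have appeared, the next sample gives a new one with probability (32-k)/32, so the expected wait for the (k+1)-th is 32/(32-k).
E[T] = 32/32 + 32/31 + 32/30 + ... + 32/2 + 32/1 = 32·H_{32}.
H_{32} = 4.058, so E[T] = 129.872.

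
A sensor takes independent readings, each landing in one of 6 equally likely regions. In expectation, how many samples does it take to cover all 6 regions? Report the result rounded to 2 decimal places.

14.70

The wait to go from k to k+1 distinct regions is geometric with mean 6/(6-k).
E[T] = 6/6 + 6/5 + 6/4 + 6/3 + 6/2 + 6/1 = 6·H_{6}.
H_{6} = 2.450, so E[T] = 14.700.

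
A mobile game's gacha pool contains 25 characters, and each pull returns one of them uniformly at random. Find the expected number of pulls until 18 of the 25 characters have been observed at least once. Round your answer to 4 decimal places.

Going from k to k+1 distinct takes a geometric number of pulls with mean 25/(25-k).
Sum over k = 0,...,17: E = 25/25 + 25/24 + 25/23 + ... + 25/9 + 25/8 = 30.57753.

30.5775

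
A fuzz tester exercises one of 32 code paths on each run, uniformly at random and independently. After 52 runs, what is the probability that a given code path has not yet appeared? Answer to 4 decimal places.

0.1919

On each run the fixed code path fails to appear with probability 31/32.
P(still missing after 52) = (31/32)^52 = 0.19187.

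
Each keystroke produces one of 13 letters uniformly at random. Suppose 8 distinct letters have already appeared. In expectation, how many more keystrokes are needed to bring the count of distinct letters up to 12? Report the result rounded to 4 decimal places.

The wait to go from k to k+1 distinct letters is geometric with mean 13/(13-k).
Sum over k = 8,...,11: E = 13/5 + 13/4 + 13/3 + 13/2 = 16.68333.

16.6833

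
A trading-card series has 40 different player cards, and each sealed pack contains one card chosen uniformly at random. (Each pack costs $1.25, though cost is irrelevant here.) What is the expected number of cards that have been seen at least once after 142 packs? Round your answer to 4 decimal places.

38.9017

For each card, P(seen in 142 packs) = 1 - (39/40)^142 = 0.97254.
By linearity of expectation, E[distinct seen] = 40·(1 - (39/40)^142) = 38.90171.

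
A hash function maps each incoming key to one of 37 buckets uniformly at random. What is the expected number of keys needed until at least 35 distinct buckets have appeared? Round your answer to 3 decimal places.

99.959

With k distinct buckets already seen, the next new one arrives after an expected 37/(37-k) keys.
Sum over k = 0,...,34: E = 37/37 + 37/36 + 37/35 + ... + 37/4 + 37/3 = 99.9587.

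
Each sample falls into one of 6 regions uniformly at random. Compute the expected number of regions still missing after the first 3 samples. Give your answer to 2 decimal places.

For each region, P(unseen after 3) = (5/6)^3 = 0.579.
By linearity of expectation, E[unseen] = 6·(5/6)^3 = 3.472.

3.47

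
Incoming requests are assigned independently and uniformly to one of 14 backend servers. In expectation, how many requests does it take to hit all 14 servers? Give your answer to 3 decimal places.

The wait to go from k to k+1 distinct servers is geometric with mean 14/(14-k).
E[T] = 14/14 + 14/13 + 14/12 + ... + 14/2 + 14/1 = 14·H_{14}.
H_{14} = 3.2516, so E[T] = 45.5219.

45.522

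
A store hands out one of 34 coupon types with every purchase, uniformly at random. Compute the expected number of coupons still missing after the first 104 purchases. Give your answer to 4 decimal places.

1.5245

For each coupon, P(unseen after 104) = (33/34)^104 = 0.04484.
By linearity of expectation, E[unseen] = 34·(33/34)^104 = 1.52448.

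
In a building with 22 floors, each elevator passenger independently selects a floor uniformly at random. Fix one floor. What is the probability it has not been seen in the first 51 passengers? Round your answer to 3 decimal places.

On each passenger the fixed floor fails to appear with probability 21/22.
P(still missing after 51) = (21/22)^51 = 0.0932.

0.093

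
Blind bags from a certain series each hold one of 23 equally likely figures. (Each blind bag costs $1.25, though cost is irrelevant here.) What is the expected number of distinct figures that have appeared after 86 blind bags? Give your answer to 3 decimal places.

22.497

For each figure, P(seen in 86 blind bags) = 1 - (22/23)^86 = 0.9781.
By linearity of expectation, E[distinct seen] = 23·(1 - (22/23)^86) = 22.4971.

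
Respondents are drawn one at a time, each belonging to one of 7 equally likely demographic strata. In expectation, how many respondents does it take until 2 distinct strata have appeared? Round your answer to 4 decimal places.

Going from k to k+1 distinct takes a geometric number of respondents with mean 7/(7-k).
Sum over k = 0,...,1: E = 7/7 + 7/6 = 2.16667.

2.1667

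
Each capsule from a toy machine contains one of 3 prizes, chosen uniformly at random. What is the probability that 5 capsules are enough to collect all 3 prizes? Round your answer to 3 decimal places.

Let A_i be the event that prize i is missing after 5 capsules. By inclusion–exclusion on the A_i,
P(all seen) = Σ_{j=0}^{3} (-1)^j C(3,j)((3-j)/3)^5
= 1.0000 - 0.3951 + 0.0123 - 0.0000
= 0.6173.

0.617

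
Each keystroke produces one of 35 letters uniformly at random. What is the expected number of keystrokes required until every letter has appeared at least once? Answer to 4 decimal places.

145.1373

The wait to go from k to k+1 distinct letters is geometric with mean 35/(35-k).
E[T] = 35/35 + 35/34 + 35/33 + ... + 35/2 + 35/1 = 35·H_{35}.
H_{35} = 4.14678, so E[T] = 145.13735.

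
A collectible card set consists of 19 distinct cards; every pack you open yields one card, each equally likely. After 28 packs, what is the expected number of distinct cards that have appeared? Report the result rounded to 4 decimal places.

For each card, P(seen in 28 packs) = 1 - (18/19)^28 = 0.77995.
By linearity of expectation, E[distinct seen] = 19·(1 - (18/19)^28) = 14.81897.

14.8190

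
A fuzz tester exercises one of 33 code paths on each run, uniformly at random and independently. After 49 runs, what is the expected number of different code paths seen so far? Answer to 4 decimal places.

25.6940

For each code path, P(seen in 49 runs) = 1 - (32/33)^49 = 0.77861.
By linearity of expectation, E[distinct seen] = 33·(1 - (32/33)^49) = 25.69400.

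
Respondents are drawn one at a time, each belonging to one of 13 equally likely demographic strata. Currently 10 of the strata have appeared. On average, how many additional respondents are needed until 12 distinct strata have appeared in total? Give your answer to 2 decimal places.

With k distinct strata already seen, the next new one takes an expected 13/(13-k) respondents.
Sum over k = 10,...,11: E = 13/3 + 13/2 = 10.833.

10.83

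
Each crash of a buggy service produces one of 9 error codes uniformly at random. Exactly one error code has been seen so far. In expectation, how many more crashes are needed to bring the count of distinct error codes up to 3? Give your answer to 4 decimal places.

From k distinct to k+1 distinct takes on average 9/(9-k) crashes.
Sum over k = 1,...,2: E = 9/8 + 9/7 = 2.41071.

2.4107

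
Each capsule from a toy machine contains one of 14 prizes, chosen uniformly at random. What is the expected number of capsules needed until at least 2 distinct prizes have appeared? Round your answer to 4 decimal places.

With k distinct prizes already seen, the next new one arrives after an expected 14/(14-k) capsules.
Sum over k = 0,...,1: E = 14/14 + 14/13 = 2.07692.

2.0769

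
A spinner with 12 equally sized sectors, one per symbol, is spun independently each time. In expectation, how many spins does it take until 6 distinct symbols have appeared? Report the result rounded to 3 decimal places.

7.839

With k distinct symbols already seen, the next new one arrives after an expected 12/(12-k) spins.
Sum over k = 0,...,5: E = 12/12 + 12/11 + 12/10 + 12/9 + 12/8 + 12/7 = 7.8385.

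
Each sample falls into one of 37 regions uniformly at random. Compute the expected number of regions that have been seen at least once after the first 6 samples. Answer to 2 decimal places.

5.61

For each region, P(seen in 6 samples) = 1 - (36/37)^6 = 0.152.
By linearity of expectation, E[distinct seen] = 37·(1 - (36/37)^6) = 5.609.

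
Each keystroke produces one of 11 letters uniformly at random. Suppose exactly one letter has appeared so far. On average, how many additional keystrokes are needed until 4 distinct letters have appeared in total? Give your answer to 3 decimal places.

From k distinct to k+1 distinct takes on average 11/(11-k) keystrokes.
Sum over k = 1,...,3: E = 11/10 + 11/9 + 11/8 = 3.6972.

3.697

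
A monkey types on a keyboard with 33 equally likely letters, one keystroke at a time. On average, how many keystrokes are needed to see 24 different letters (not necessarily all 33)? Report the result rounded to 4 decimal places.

41.5744

Going from k to k+1 distinct takes a geometric number of keystrokes with mean 33/(33-k).
Sum over k = 0,...,23: E = 33/33 + 33/32 + 33/31 + ... + 33/11 + 33/10 = 41.57439.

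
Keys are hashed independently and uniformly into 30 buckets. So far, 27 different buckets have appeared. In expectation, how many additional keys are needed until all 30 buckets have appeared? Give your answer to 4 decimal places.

From k distinct to k+1 distinct takes on average 30/(30-k) keys.
Sum over k = 27,...,29: E = 30/3 + 30/2 + 30/1 = 55.00000.

55.0000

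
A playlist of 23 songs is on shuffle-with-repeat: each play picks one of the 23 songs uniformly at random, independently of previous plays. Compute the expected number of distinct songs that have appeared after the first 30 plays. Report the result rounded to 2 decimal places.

16.94

For each song, P(seen in 30 plays) = 1 - (22/23)^30 = 0.736.
By linearity of expectation, E[distinct seen] = 23·(1 - (22/23)^30) = 16.939.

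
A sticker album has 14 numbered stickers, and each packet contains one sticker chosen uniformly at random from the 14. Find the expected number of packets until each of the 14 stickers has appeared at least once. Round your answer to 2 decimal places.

After k distinct stickers have appeared, the next packet gives a new one with probability (14-k)/14, so the expected wait for the (k+1)-th is 14/(14-k).
E[T] = 14/14 + 14/13 + 14/12 + ... + 14/2 + 14/1 = 14·H_{14}.
H_{14} = 3.252, so E[T] = 45.522.

45.52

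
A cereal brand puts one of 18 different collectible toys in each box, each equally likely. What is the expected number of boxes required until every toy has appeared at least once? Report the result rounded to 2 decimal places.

The wait to go from k to k+1 distinct toys is geometric with mean 18/(18-k).
E[T] = 18/18 + 18/17 + 18/16 + ... + 18/2 + 18/1 = 18·H_{18}.
H_{18} = 3.495, so E[T] = 62.912.

62.91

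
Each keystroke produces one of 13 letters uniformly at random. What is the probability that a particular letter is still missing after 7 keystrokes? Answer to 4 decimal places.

Each keystroke misses the fixed letter with probability (13-1)/13 = 12/13, independently.
P(still missing after 7) = (12/13)^7 = 0.57104.

0.5710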